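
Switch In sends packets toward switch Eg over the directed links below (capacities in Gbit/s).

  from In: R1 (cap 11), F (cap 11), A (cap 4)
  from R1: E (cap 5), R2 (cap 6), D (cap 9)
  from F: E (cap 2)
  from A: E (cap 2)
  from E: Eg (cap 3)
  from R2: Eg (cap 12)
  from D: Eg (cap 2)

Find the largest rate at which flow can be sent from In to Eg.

Augment In→R1→E→Eg: bottleneck 3, flow now 3.
Augment In→R1→R2→Eg: bottleneck 6, flow now 9.
Augment In→R1→D→Eg: bottleneck 2, flow now 11.
No augmenting path remains; maximum flow = 11.
In the residual graph, reachable from In: {In, R1, F, A, E, D}.
Min-cut edges: R1→R2 (6), E→Eg (3), D→Eg (2); capacity 6 + 3 + 2 = 11.
This cut is saturated, so no flow can exceed 11.

11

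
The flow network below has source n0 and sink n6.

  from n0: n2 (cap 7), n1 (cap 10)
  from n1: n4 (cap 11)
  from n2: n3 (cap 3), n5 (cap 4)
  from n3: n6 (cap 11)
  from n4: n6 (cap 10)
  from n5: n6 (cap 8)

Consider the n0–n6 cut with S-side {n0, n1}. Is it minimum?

Given cut capacity: 7 + 11 = 18.
Augment n0→n1→n4→n6: bottleneck 10, flow now 10.
Augment n0→n2→n3→n6: bottleneck 3, flow now 13.
Augment n0→n2→n5→n6: bottleneck 4, flow now 17.
No augmenting path remains; maximum flow = 17.
In the residual graph, reachable from n0: {n0}.
Min-cut edges: n0→n1 (10), n0→n2 (7); capacity 10 + 7 = 17.
Cut capacity 18 exceeds the max flow 17, so it is not minimum.

No — its capacity is 18, but the minimum cut has capacity 17.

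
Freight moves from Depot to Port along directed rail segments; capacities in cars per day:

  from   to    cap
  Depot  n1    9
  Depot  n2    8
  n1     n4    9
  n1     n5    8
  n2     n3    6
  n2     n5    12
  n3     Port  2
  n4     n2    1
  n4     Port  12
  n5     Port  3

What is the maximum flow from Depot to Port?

Augment Depot→n1→n4→Port: bottleneck 9, flow now 9.
Augment Depot→n2→n3→Port: bottleneck 2, flow now 11.
Augment Depot→n2→n5→Port: bottleneck 3, flow now 14.
No augmenting path remains; maximum flow = 14.
In the residual graph, reachable from Depot: {Depot, n2, n3, n5}.
Min-cut edges: Depot→n1 (9), n3→Port (2), n5→Port (3); capacity 9 + 2 + 3 = 14.
This cut is saturated, so no flow can exceed 14.

14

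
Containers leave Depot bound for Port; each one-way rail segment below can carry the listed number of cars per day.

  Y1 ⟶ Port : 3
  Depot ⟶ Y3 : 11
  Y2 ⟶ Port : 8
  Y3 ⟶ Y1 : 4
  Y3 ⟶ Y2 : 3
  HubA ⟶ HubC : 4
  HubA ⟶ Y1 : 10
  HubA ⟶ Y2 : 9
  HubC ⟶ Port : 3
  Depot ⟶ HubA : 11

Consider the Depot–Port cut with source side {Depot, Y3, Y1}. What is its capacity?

Edges leaving {Depot, Y3, Y1}: Depot→HubA (11), Y3→Y2 (3), Y1→Port (3).
Cut capacity = 11 + 3 + 3 = 17.

17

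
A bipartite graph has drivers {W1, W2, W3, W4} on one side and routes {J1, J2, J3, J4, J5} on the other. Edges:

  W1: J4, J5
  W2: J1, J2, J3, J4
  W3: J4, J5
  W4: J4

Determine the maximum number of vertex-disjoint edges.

3

Unit-capacity flow: source→left, listed edges, right→sink; max matching = max flow.
Augmenting path W1→J4 (+1); matched 1.
Augmenting path W2→J1 (+1); matched 2.
Augmenting path W3→J5 (+1); matched 3.
No augmenting path remains; maximum matching = 3.
König certificate: {W2, J4, J5} is a vertex cover of size 3 (every listed pair touches it), so no matching can be larger.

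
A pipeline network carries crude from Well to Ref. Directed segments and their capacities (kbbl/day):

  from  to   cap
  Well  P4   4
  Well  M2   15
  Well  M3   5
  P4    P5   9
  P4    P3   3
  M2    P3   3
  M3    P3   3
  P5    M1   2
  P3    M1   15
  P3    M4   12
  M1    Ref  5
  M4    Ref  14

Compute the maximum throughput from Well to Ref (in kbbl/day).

Augment Well→P4→P5→M1→Ref: bottleneck 2, flow now 2.
Augment Well→P4→P3→M1→Ref: bottleneck 2, flow now 4.
Augment Well→M2→P3→M1→Ref: bottleneck 1, flow now 5.
Augment Well→M2→P3→M4→Ref: bottleneck 2, flow now 7.
Augment Well→M3→P3→M4→Ref: bottleneck 3, flow now 10.
No augmenting path remains; maximum flow = 10.
In the residual graph, reachable from Well: {Well, M2, M3}.
Min-cut edges: Well→P4 (4), M2→P3 (3), M3→P3 (3); capacity 4 + 3 + 3 = 10.
This cut is saturated, so no flow can exceed 10.

10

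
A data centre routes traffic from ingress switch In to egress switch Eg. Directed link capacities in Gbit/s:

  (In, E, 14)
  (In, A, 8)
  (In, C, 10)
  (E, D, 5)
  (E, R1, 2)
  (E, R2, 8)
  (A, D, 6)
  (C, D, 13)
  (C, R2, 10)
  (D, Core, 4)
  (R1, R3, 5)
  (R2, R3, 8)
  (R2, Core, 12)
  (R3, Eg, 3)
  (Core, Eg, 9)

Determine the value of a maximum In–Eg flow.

12

Augment In→E→D→Core→Eg: bottleneck 4, flow now 4.
Augment In→E→R1→R3→Eg: bottleneck 2, flow now 6.
Augment In→E→R2→R3→Eg: bottleneck 1, flow now 7.
Augment In→E→R2→Core→Eg: bottleneck 5, flow now 12.
No augmenting path remains; maximum flow = 12.
In the residual graph, reachable from In: {In, E, A, C, D, R1, R2, R3, Core}.
Min-cut edges: R3→Eg (3), Core→Eg (9); capacity 3 + 9 = 12.
This cut is saturated, so no flow can exceed 12.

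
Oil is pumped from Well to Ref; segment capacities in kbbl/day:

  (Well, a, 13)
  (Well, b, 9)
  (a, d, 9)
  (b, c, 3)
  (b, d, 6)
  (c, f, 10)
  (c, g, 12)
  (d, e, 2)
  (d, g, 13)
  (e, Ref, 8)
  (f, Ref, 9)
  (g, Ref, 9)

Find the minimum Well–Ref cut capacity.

Augment Well→a→d→e→Ref: bottleneck 2, flow now 2.
Augment Well→a→d→g→Ref: bottleneck 7, flow now 9.
Augment Well→b→c→f→Ref: bottleneck 3, flow now 12.
Augment Well→b→d→g→Ref: bottleneck 2, flow now 14.
No augmenting path remains; maximum flow = 14.
By max-flow min-cut, the minimum cut capacity equals the max flow.
In the residual graph, reachable from Well: {Well, a, b, d, g}.
Min-cut edges: b→c (3), d→e (2), g→Ref (9); capacity 3 + 2 + 9 = 14.

14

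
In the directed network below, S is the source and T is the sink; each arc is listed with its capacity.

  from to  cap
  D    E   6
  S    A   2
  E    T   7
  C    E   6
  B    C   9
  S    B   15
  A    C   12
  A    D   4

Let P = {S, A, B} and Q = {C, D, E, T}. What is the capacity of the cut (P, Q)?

25

Edges leaving {S, A, B}: A→C (12), A→D (4), B→C (9).
Cut capacity = 12 + 4 + 9 = 25.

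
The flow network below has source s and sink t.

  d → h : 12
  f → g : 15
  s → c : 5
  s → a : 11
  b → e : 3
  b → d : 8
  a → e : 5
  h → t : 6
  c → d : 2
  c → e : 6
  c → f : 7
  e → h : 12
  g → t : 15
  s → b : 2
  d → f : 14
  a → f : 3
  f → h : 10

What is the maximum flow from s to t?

Augment s→a→e→h→t: bottleneck 5, flow now 5.
Augment s→a→f→g→t: bottleneck 3, flow now 8.
Augment s→b→d→h→t: bottleneck 1, flow now 9.
Augment s→c→f→g→t: bottleneck 5, flow now 14.
Augment s→b→d→f→g→t: bottleneck 1, flow now 15.
No augmenting path remains; maximum flow = 15.
In the residual graph, reachable from s: {s, a}.
Min-cut edges: s→b (2), s→c (5), a→e (5), a→f (3); capacity 2 + 5 + 5 + 3 = 15.
This cut is saturated, so no flow can exceed 15.

15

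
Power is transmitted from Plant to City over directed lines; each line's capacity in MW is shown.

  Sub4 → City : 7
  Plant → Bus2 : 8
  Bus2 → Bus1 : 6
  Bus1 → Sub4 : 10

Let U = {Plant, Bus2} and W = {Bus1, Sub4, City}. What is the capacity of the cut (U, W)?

Edges leaving {Plant, Bus2}: Bus2→Bus1 (6).
Cut capacity = 6 = 6.

6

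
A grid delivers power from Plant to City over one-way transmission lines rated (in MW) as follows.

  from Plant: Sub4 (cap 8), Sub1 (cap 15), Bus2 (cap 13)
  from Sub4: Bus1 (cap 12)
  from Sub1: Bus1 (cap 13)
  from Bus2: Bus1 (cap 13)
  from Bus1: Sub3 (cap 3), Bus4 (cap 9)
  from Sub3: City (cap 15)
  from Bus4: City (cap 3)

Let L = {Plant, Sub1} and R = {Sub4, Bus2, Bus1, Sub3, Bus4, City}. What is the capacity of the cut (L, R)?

34

Edges leaving {Plant, Sub1}: Plant→Sub4 (8), Plant→Bus2 (13), Sub1→Bus1 (13).
Cut capacity = 8 + 13 + 13 = 34.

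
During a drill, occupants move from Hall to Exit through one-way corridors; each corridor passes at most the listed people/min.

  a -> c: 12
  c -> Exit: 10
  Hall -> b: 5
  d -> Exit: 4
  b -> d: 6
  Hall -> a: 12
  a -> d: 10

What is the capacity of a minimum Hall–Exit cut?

14

Augment Hall→a→c→Exit: bottleneck 10, flow now 10.
Augment Hall→a→d→Exit: bottleneck 2, flow now 12.
Augment Hall→b→d→Exit: bottleneck 2, flow now 14.
No augmenting path remains; maximum flow = 14.
By max-flow min-cut, the minimum cut capacity equals the max flow.
In the residual graph, reachable from Hall: {Hall, a, b, c, d}.
Min-cut edges: c→Exit (10), d→Exit (4); capacity 10 + 4 = 14.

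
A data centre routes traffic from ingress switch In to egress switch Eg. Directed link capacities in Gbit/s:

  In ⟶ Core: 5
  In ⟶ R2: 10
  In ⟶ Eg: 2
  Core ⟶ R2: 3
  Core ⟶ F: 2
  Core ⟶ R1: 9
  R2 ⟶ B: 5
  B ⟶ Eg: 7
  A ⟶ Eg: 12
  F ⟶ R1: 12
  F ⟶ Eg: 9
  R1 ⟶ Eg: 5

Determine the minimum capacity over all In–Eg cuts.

12

Augment In→Eg: bottleneck 2, flow now 2.
Augment In→Core→F→Eg: bottleneck 2, flow now 4.
Augment In→Core→R1→Eg: bottleneck 3, flow now 7.
Augment In→R2→B→Eg: bottleneck 5, flow now 12.
No augmenting path remains; maximum flow = 12.
By max-flow min-cut, the minimum cut capacity equals the max flow.
In the residual graph, reachable from In: {In, R2}.
Min-cut edges: In→Core (5), In→Eg (2), R2→B (5); capacity 5 + 2 + 5 = 12.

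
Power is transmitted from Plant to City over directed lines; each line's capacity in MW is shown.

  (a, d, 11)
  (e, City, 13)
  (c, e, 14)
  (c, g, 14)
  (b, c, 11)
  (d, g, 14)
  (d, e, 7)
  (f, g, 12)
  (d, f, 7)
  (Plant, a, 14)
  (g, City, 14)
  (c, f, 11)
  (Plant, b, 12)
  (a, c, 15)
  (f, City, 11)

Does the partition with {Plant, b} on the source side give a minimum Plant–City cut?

Yes — it is a minimum cut (capacity 25).

Given cut capacity: 14 + 11 = 25.
Augment Plant→a→c→e→City: bottleneck 13, flow now 13.
Augment Plant→a→c→f→City: bottleneck 1, flow now 14.
Augment Plant→b→c→f→City: bottleneck 10, flow now 24.
Augment Plant→b→c→g→City: bottleneck 1, flow now 25.
No augmenting path remains; maximum flow = 25.
Cut capacity 25 equals the max flow, so it is a minimum cut.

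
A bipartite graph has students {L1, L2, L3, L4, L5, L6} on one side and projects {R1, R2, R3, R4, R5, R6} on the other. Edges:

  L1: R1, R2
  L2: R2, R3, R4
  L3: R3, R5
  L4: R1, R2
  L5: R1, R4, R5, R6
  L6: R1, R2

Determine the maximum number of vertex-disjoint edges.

5

Unit-capacity flow: source→left, listed edges, right→sink; max matching = max flow.
Augmenting path L1→R1 (+1); matched 1.
Augmenting path L2→R2 (+1); matched 2.
Augmenting path L3→R3 (+1); matched 3.
Augmenting path L5→R4 (+1); matched 4.
Augmenting path L4→R2→L2→R3→L3→R5 (+1); matched 5.
No augmenting path remains; maximum matching = 5.
König certificate: {L2, L3, L5, R1, R2} is a vertex cover of size 5 (every listed pair touches it), so no matching can be larger.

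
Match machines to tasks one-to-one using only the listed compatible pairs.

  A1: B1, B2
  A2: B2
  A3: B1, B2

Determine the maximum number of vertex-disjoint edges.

2

Unit-capacity flow: source→left, listed edges, right→sink; max matching = max flow.
Augmenting path A1→B1 (+1); matched 1.
Augmenting path A2→B2 (+1); matched 2.
No augmenting path remains; maximum matching = 2.
König certificate: {B1, B2} is a vertex cover of size 2 (every listed pair touches it), so no matching can be larger.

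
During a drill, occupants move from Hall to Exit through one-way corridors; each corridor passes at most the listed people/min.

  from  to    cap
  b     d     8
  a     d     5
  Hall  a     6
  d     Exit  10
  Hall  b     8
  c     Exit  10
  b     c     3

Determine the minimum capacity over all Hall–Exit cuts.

13

Augment Hall→a→d→Exit: bottleneck 5, flow now 5.
Augment Hall→b→c→Exit: bottleneck 3, flow now 8.
Augment Hall→b→d→Exit: bottleneck 5, flow now 13.
No augmenting path remains; maximum flow = 13.
By max-flow min-cut, the minimum cut capacity equals the max flow.
In the residual graph, reachable from Hall: {Hall, a}.
Min-cut edges: Hall→b (8), a→d (5); capacity 8 + 5 = 13.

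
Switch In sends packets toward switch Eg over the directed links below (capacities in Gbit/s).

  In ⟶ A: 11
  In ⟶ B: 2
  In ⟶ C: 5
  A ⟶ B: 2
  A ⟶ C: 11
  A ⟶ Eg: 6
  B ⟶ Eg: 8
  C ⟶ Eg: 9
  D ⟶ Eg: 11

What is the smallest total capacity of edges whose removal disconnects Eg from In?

Augment In→A→Eg: bottleneck 6, flow now 6.
Augment In→B→Eg: bottleneck 2, flow now 8.
Augment In→C→Eg: bottleneck 5, flow now 13.
Augment In→A→B→Eg: bottleneck 2, flow now 15.
Augment In→A→C→Eg: bottleneck 3, flow now 18.
No augmenting path remains; maximum flow = 18.
By max-flow min-cut, the minimum cut capacity equals the max flow.
In the residual graph, reachable from In: {In}.
Min-cut edges: In→A (11), In→B (2), In→C (5); capacity 11 + 2 + 5 = 18.

18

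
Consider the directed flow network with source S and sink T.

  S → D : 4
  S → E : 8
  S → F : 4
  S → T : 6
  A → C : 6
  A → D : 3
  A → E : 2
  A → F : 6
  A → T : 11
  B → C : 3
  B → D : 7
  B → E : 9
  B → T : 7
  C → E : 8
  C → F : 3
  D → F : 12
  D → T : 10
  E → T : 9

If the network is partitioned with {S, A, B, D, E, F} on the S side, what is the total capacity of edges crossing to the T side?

52

Edges leaving {S, A, B, D, E, F}: S→T (6), A→C (6), A→T (11), B→C (3), B→T (7), D→T (10), E→T (9).
Cut capacity = 6 + 6 + 11 + 3 + 7 + 10 + 9 = 52.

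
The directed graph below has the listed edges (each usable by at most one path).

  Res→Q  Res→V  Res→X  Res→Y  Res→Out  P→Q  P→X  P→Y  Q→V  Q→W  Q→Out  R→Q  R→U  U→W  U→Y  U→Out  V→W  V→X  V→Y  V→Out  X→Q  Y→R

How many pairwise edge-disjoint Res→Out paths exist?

Assign every edge capacity 1; by Menger, the answer equals the max flow.
Path Res→Out (+1); total 1.
Path Res→Q→Out (+1); total 2.
Path Res→V→Out (+1); total 3.
Path Res→Y→R→U→Out (+1); total 4.
No residual Res→Out path; max flow = 4.
Certifying cut of size 4: {Q→Out, Res→Out, V→Out, Y→R}.

4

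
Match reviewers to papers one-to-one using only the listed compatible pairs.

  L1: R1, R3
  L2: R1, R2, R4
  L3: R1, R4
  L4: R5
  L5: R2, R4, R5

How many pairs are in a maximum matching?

Unit-capacity flow: source→left, listed edges, right→sink; max matching = max flow.
Augmenting path L1→R1 (+1); matched 1.
Augmenting path L2→R2 (+1); matched 2.
Augmenting path L3→R4 (+1); matched 3.
Augmenting path L4→R5 (+1); matched 4.
Augmenting path L5→R2→L2→R1→L1→R3 (+1); matched 5.
No augmenting path remains; maximum matching = 5.
König certificate: {L1, L2, L3, L4, L5} is a vertex cover of size 5 (every listed pair touches it), so no matching can be larger.

5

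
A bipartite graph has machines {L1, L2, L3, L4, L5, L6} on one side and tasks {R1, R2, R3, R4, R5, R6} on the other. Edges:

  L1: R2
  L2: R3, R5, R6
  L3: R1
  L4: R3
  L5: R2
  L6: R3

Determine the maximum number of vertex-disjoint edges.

4

Unit-capacity flow: source→left, listed edges, right→sink; max matching = max flow.
Augmenting path L1→R2 (+1); matched 1.
Augmenting path L2→R3 (+1); matched 2.
Augmenting path L3→R1 (+1); matched 3.
Augmenting path L4→R3→L2→R5 (+1); matched 4.
No augmenting path remains; maximum matching = 4.
König certificate: {L2, L3, R2, R3} is a vertex cover of size 4 (every listed pair touches it), so no matching can be larger.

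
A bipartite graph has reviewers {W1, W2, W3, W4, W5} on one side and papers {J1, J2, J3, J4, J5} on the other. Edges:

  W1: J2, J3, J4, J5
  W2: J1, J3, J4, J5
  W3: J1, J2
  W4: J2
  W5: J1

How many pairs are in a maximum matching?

Unit-capacity flow: source→left, listed edges, right→sink; max matching = max flow.
Augmenting path W1→J2 (+1); matched 1.
Augmenting path W2→J1 (+1); matched 2.
Augmenting path W3→J1→W2→J3 (+1); matched 3.
Augmenting path W4→J2→W1→J4 (+1); matched 4.
No augmenting path remains; maximum matching = 4.
König certificate: {W1, W2, J1, J2} is a vertex cover of size 4 (every listed pair touches it), so no matching can be larger.

4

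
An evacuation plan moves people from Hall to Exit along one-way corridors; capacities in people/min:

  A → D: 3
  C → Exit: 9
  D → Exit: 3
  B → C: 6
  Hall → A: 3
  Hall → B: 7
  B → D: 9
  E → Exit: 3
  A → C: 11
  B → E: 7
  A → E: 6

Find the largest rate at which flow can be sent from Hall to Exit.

10

Augment Hall→A→C→Exit: bottleneck 3, flow now 3.
Augment Hall→B→C→Exit: bottleneck 6, flow now 9.
Augment Hall→B→D→Exit: bottleneck 1, flow now 10.
No augmenting path remains; maximum flow = 10.
In the residual graph, reachable from Hall: {Hall}.
Min-cut edges: Hall→A (3), Hall→B (7); capacity 3 + 7 = 10.
This cut is saturated, so no flow can exceed 10.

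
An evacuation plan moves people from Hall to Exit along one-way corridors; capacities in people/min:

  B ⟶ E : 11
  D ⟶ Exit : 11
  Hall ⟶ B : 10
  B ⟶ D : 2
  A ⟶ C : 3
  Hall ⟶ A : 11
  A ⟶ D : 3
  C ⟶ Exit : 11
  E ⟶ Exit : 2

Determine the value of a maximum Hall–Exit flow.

Augment Hall→A→C→Exit: bottleneck 3, flow now 3.
Augment Hall→A→D→Exit: bottleneck 3, flow now 6.
Augment Hall→B→D→Exit: bottleneck 2, flow now 8.
Augment Hall→B→E→Exit: bottleneck 2, flow now 10.
No augmenting path remains; maximum flow = 10.
In the residual graph, reachable from Hall: {Hall, A, B, E}.
Min-cut edges: A→C (3), A→D (3), B→D (2), E→Exit (2); capacity 3 + 3 + 2 + 2 = 10.
This cut is saturated, so no flow can exceed 10.

10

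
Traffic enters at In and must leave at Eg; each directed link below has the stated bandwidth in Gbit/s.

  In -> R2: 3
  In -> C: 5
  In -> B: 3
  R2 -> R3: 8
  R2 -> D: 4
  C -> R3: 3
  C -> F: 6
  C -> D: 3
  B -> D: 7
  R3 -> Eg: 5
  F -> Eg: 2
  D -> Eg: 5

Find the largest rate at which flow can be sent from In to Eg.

Augment In→R2→R3→Eg: bottleneck 3, flow now 3.
Augment In→C→R3→Eg: bottleneck 2, flow now 5.
Augment In→C→F→Eg: bottleneck 2, flow now 7.
Augment In→C→D→Eg: bottleneck 1, flow now 8.
Augment In→B→D→Eg: bottleneck 3, flow now 11.
No augmenting path remains; maximum flow = 11.
In the residual graph, reachable from In: {In}.
Min-cut edges: In→R2 (3), In→C (5), In→B (3); capacity 3 + 5 + 3 = 11.
This cut is saturated, so no flow can exceed 11.

11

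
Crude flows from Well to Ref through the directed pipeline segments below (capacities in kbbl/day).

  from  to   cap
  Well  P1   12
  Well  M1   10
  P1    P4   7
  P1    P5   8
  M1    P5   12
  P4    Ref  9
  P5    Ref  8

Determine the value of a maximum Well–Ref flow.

15

Augment Well→P1→P4→Ref: bottleneck 7, flow now 7.
Augment Well→P1→P5→Ref: bottleneck 5, flow now 12.
Augment Well→M1→P5→Ref: bottleneck 3, flow now 15.
No augmenting path remains; maximum flow = 15.
In the residual graph, reachable from Well: {Well, P1, M1, P5}.
Min-cut edges: P1→P4 (7), P5→Ref (8); capacity 7 + 8 = 15.
This cut is saturated, so no flow can exceed 15.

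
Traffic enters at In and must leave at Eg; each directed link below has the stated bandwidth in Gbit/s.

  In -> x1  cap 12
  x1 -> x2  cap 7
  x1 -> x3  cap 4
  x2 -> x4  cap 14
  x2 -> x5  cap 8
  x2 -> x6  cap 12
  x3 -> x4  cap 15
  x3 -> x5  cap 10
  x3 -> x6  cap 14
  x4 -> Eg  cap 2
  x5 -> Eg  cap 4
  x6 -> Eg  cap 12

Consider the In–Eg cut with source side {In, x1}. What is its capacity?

11

Edges leaving {In, x1}: x1→x2 (7), x1→x3 (4).
Cut capacity = 7 + 4 = 11.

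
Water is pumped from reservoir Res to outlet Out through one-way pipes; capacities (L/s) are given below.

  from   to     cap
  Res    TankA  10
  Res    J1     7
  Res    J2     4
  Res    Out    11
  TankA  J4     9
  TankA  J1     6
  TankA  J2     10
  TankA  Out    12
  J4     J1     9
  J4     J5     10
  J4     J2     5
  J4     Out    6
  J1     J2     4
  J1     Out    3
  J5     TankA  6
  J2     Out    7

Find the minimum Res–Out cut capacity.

Augment Res→Out: bottleneck 11, flow now 11.
Augment Res→TankA→Out: bottleneck 10, flow now 21.
Augment Res→J1→Out: bottleneck 3, flow now 24.
Augment Res→J2→Out: bottleneck 4, flow now 28.
Augment Res→J1→J2→Out: bottleneck 3, flow now 31.
No augmenting path remains; maximum flow = 31.
By max-flow min-cut, the minimum cut capacity equals the max flow.
In the residual graph, reachable from Res: {Res, J1, J2}.
Min-cut edges: Res→TankA (10), Res→Out (11), J1→Out (3), J2→Out (7); capacity 10 + 11 + 3 + 7 = 31.

31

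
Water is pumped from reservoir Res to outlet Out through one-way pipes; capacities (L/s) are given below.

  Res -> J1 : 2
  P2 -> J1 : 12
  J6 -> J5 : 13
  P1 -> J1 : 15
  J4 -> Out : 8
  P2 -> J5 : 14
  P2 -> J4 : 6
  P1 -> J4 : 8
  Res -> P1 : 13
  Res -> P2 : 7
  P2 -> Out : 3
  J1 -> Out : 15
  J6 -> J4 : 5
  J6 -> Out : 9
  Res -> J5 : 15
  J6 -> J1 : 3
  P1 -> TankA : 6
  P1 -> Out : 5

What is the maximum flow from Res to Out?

Augment Res→P2→Out: bottleneck 3, flow now 3.
Augment Res→P1→Out: bottleneck 5, flow now 8.
Augment Res→J1→Out: bottleneck 2, flow now 10.
Augment Res→P2→J1→Out: bottleneck 4, flow now 14.
Augment Res→P1→J1→Out: bottleneck 8, flow now 22.
No augmenting path remains; maximum flow = 22.
In the residual graph, reachable from Res: {Res, J5}.
Min-cut edges: Res→P2 (7), Res→P1 (13), Res→J1 (2); capacity 7 + 13 + 2 = 22.
This cut is saturated, so no flow can exceed 22.

22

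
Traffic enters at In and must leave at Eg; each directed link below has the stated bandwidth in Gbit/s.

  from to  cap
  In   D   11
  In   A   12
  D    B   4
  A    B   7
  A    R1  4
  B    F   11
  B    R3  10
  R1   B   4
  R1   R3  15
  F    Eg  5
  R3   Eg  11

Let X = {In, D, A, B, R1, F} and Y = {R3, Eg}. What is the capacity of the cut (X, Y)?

30

Edges leaving {In, D, A, B, R1, F}: B→R3 (10), R1→R3 (15), F→Eg (5).
Cut capacity = 10 + 15 + 5 = 30.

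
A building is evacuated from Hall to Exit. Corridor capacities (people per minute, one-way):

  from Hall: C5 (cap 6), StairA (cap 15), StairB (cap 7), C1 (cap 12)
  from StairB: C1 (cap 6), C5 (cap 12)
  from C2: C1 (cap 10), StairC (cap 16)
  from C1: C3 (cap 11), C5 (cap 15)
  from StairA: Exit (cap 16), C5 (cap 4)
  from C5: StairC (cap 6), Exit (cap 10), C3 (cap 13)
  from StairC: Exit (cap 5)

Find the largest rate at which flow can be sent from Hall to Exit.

Augment Hall→StairA→Exit: bottleneck 15, flow now 15.
Augment Hall→C5→Exit: bottleneck 6, flow now 21.
Augment Hall→StairB→C5→Exit: bottleneck 4, flow now 25.
Augment Hall→StairB→C5→StairC→Exit: bottleneck 3, flow now 28.
Augment Hall→C1→C5→StairC→Exit: bottleneck 2, flow now 30.
No augmenting path remains; maximum flow = 30.
In the residual graph, reachable from Hall: {Hall, StairB, C1, C5, C3, StairC}.
Min-cut edges: Hall→StairA (15), C5→Exit (10), StairC→Exit (5); capacity 15 + 10 + 5 = 30.
This cut is saturated, so no flow can exceed 30.

30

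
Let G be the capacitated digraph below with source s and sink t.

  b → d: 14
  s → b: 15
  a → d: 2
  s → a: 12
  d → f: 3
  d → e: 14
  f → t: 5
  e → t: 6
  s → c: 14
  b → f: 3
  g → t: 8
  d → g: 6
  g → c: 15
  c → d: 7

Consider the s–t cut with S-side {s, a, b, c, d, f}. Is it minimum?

No — its capacity is 25, but the minimum cut has capacity 17.

Given cut capacity: 14 + 6 + 5 = 25.
Augment s→b→f→t: bottleneck 3, flow now 3.
Augment s→a→d→e→t: bottleneck 2, flow now 5.
Augment s→b→d→e→t: bottleneck 4, flow now 9.
Augment s→b→d→f→t: bottleneck 2, flow now 11.
Augment s→b→d→g→t: bottleneck 6, flow now 17.
No augmenting path remains; maximum flow = 17.
In the residual graph, reachable from s: {s, a, b, c, d, e, f}.
Min-cut edges: d→g (6), e→t (6), f→t (5); capacity 6 + 6 + 5 = 17.
Cut capacity 25 exceeds the max flow 17, so it is not minimum.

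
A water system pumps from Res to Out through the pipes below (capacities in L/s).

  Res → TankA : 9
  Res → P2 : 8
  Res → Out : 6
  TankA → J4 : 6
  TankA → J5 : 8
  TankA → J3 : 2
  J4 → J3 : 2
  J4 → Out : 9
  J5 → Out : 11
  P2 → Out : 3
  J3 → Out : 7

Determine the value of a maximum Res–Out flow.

Augment Res→Out: bottleneck 6, flow now 6.
Augment Res→P2→Out: bottleneck 3, flow now 9.
Augment Res→TankA→J4→Out: bottleneck 6, flow now 15.
Augment Res→TankA→J5→Out: bottleneck 3, flow now 18.
No augmenting path remains; maximum flow = 18.
In the residual graph, reachable from Res: {Res, P2}.
Min-cut edges: Res→TankA (9), Res→Out (6), P2→Out (3); capacity 9 + 6 + 3 = 18.
This cut is saturated, so no flow can exceed 18.

18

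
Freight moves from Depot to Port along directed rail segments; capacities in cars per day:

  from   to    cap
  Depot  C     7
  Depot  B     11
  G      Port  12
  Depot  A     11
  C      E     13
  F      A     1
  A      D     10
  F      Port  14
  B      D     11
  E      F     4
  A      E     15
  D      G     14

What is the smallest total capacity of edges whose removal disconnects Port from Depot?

Augment Depot→A→D→G→Port: bottleneck 10, flow now 10.
Augment Depot→A→E→F→Port: bottleneck 1, flow now 11.
Augment Depot→B→D→G→Port: bottleneck 2, flow now 13.
Augment Depot→C→E→F→Port: bottleneck 3, flow now 16.
No augmenting path remains; maximum flow = 16.
By max-flow min-cut, the minimum cut capacity equals the max flow.
In the residual graph, reachable from Depot: {Depot, A, B, C, D, E, G}.
Min-cut edges: E→F (4), G→Port (12); capacity 4 + 12 = 16.

16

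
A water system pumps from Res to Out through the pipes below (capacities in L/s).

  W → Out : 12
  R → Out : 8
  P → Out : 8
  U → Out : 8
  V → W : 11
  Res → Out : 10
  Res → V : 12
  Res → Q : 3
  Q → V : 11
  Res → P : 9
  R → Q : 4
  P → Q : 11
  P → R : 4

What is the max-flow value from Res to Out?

Augment Res→Out: bottleneck 10, flow now 10.
Augment Res→P→Out: bottleneck 8, flow now 18.
Augment Res→P→R→Out: bottleneck 1, flow now 19.
Augment Res→V→W→Out: bottleneck 11, flow now 30.
No augmenting path remains; maximum flow = 30.
In the residual graph, reachable from Res: {Res, Q, V}.
Min-cut edges: Res→P (9), Res→Out (10), V→W (11); capacity 9 + 10 + 11 = 30.
This cut is saturated, so no flow can exceed 30.

30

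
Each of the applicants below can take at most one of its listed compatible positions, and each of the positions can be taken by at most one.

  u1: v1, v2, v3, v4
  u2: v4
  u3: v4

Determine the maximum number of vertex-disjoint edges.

Unit-capacity flow: source→left, listed edges, right→sink; max matching = max flow.
Augmenting path u1→v1 (+1); matched 1.
Augmenting path u2→v4 (+1); matched 2.
No augmenting path remains; maximum matching = 2.
König certificate: {u1, v4} is a vertex cover of size 2 (every listed pair touches it), so no matching can be larger.

2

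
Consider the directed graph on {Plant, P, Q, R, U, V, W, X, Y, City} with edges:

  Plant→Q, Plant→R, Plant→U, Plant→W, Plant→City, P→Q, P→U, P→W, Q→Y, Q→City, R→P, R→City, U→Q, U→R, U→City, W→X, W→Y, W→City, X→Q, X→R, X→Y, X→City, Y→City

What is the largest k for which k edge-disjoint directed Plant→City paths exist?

5

Assign every edge capacity 1; by Menger, the answer equals the max flow.
Path Plant→City (+1); total 1.
Path Plant→Q→City (+1); total 2.
Path Plant→R→City (+1); total 3.
Path Plant→U→City (+1); total 4.
Path Plant→W→City (+1); total 5.
No residual Plant→City path; max flow = 5.
Certifying cut of size 5: {Plant→City, Plant→Q, Plant→R, Plant→U, Plant→W}.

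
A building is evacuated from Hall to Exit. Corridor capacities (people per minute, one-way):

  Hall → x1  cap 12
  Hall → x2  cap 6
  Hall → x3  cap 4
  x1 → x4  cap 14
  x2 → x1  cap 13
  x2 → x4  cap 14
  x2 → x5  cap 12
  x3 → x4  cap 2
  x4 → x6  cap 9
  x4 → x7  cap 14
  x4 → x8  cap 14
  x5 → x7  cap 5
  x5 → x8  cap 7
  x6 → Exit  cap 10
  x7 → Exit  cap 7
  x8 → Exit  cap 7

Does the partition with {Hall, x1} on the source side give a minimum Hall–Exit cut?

Given cut capacity: 6 + 4 + 14 = 24.
Augment Hall→x1→x4→x6→Exit: bottleneck 9, flow now 9.
Augment Hall→x1→x4→x7→Exit: bottleneck 3, flow now 12.
Augment Hall→x2→x4→x7→Exit: bottleneck 4, flow now 16.
Augment Hall→x2→x4→x8→Exit: bottleneck 2, flow now 18.
Augment Hall→x3→x4→x8→Exit: bottleneck 2, flow now 20.
No augmenting path remains; maximum flow = 20.
In the residual graph, reachable from Hall: {Hall, x3}.
Min-cut edges: Hall→x1 (12), Hall→x2 (6), x3→x4 (2); capacity 12 + 6 + 2 = 20.
Cut capacity 24 exceeds the max flow 20, so it is not minimum.

No — its capacity is 24, but the minimum cut has capacity 20.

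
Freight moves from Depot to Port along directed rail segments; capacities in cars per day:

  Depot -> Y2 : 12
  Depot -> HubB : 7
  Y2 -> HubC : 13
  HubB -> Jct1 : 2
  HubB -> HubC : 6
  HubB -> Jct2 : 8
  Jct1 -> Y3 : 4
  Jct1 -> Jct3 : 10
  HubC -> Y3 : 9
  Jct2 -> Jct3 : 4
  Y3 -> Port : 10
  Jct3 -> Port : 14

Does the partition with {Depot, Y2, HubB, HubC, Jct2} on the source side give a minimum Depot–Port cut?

Given cut capacity: 2 + 9 + 4 = 15.
Augment Depot→Y2→HubC→Y3→Port: bottleneck 9, flow now 9.
Augment Depot→HubB→Jct1→Y3→Port: bottleneck 1, flow now 10.
Augment Depot→HubB→Jct1→Jct3→Port: bottleneck 1, flow now 11.
Augment Depot→HubB→Jct2→Jct3→Port: bottleneck 4, flow now 15.
No augmenting path remains; maximum flow = 15.
Cut capacity 15 equals the max flow, so it is a minimum cut.

Yes — it is a minimum cut (capacity 15).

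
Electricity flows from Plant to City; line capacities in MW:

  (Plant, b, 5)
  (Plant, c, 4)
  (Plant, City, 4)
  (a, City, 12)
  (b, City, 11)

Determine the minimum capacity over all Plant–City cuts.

9

Augment Plant→City: bottleneck 4, flow now 4.
Augment Plant→b→City: bottleneck 5, flow now 9.
No augmenting path remains; maximum flow = 9.
By max-flow min-cut, the minimum cut capacity equals the max flow.
In the residual graph, reachable from Plant: {Plant, c}.
Min-cut edges: Plant→b (5), Plant→City (4); capacity 5 + 4 = 9.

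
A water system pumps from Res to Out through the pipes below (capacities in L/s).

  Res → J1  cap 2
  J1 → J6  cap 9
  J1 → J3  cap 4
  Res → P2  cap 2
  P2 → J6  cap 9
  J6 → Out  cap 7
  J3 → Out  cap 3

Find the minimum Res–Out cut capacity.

4

Augment Res→P2→J6→Out: bottleneck 2, flow now 2.
Augment Res→J1→J3→Out: bottleneck 2, flow now 4.
No augmenting path remains; maximum flow = 4.
By max-flow min-cut, the minimum cut capacity equals the max flow.
In the residual graph, reachable from Res: {Res}.
Min-cut edges: Res→P2 (2), Res→J1 (2); capacity 2 + 2 = 4.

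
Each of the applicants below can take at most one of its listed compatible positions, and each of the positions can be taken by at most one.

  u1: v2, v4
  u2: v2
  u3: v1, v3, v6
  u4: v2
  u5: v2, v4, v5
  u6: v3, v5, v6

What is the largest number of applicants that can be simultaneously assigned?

Unit-capacity flow: source→left, listed edges, right→sink; max matching = max flow.
Augmenting path u1→v2 (+1); matched 1.
Augmenting path u3→v1 (+1); matched 2.
Augmenting path u5→v4 (+1); matched 3.
Augmenting path u6→v3 (+1); matched 4.
Augmenting path u2→v2→u1→v4→u5→v5 (+1); matched 5.
No augmenting path remains; maximum matching = 5.
König certificate: {u1, u3, u5, u6, v2} is a vertex cover of size 5 (every listed pair touches it), so no matching can be larger.

5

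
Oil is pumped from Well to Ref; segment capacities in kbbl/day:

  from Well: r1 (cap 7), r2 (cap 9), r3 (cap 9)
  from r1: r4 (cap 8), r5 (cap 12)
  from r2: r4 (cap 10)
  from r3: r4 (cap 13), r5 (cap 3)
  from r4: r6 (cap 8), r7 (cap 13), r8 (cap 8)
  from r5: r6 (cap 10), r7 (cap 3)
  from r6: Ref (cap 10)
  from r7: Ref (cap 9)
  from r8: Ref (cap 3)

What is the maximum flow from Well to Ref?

22

Augment Well→r1→r4→r6→Ref: bottleneck 7, flow now 7.
Augment Well→r2→r4→r6→Ref: bottleneck 1, flow now 8.
Augment Well→r2→r4→r7→Ref: bottleneck 8, flow now 16.
Augment Well→r3→r4→r7→Ref: bottleneck 1, flow now 17.
Augment Well→r3→r4→r8→Ref: bottleneck 3, flow now 20.
Augment Well→r3→r5→r6→Ref: bottleneck 2, flow now 22.
No augmenting path remains; maximum flow = 22.
In the residual graph, reachable from Well: {Well, r1, r2, r3, r4, r5, r6, r7, r8}.
Min-cut edges: r6→Ref (10), r7→Ref (9), r8→Ref (3); capacity 10 + 9 + 3 = 22.
This cut is saturated, so no flow can exceed 22.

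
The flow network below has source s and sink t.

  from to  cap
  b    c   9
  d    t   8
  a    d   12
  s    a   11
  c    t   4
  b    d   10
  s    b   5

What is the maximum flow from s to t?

12

Augment s→a→d→t: bottleneck 8, flow now 8.
Augment s→b→c→t: bottleneck 4, flow now 12.
No augmenting path remains; maximum flow = 12.
In the residual graph, reachable from s: {s, a, b, c, d}.
Min-cut edges: c→t (4), d→t (8); capacity 4 + 8 = 12.
This cut is saturated, so no flow can exceed 12.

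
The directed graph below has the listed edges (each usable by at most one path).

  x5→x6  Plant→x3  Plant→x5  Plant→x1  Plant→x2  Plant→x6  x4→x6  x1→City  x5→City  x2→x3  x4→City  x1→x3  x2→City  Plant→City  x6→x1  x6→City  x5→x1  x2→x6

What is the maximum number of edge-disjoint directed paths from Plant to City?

Assign every edge capacity 1; by Menger, the answer equals the max flow.
Path Plant→City (+1); total 1.
Path Plant→x1→City (+1); total 2.
Path Plant→x2→City (+1); total 3.
Path Plant→x5→City (+1); total 4.
Path Plant→x6→City (+1); total 5.
No residual Plant→City path; max flow = 5.
Certifying cut of size 5: {Plant→City, Plant→x1, Plant→x2, Plant→x5, Plant→x6}.

5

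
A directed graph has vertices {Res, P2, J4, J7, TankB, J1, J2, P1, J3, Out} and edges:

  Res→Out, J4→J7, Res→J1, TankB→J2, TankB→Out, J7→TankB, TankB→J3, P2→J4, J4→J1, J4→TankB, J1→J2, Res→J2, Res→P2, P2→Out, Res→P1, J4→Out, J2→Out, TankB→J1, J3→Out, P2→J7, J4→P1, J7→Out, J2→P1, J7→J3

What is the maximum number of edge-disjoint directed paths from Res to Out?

3

Assign every edge capacity 1; by Menger, the answer equals the max flow.
Path Res→Out (+1); total 1.
Path Res→P2→Out (+1); total 2.
Path Res→J2→Out (+1); total 3.
No residual Res→Out path; max flow = 3.
Certifying cut of size 3: {J2→Out, Res→Out, Res→P2}.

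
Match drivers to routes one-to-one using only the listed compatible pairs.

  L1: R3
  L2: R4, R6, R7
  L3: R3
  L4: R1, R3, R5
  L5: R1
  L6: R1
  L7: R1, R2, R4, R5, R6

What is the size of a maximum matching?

Unit-capacity flow: source→left, listed edges, right→sink; max matching = max flow.
Augmenting path L1→R3 (+1); matched 1.
Augmenting path L2→R4 (+1); matched 2.
Augmenting path L4→R1 (+1); matched 3.
Augmenting path L7→R2 (+1); matched 4.
Augmenting path L5→R1→L4→R5 (+1); matched 5.
No augmenting path remains; maximum matching = 5.
König certificate: {L2, L4, L7, R1, R3} is a vertex cover of size 5 (every listed pair touches it), so no matching can be larger.

5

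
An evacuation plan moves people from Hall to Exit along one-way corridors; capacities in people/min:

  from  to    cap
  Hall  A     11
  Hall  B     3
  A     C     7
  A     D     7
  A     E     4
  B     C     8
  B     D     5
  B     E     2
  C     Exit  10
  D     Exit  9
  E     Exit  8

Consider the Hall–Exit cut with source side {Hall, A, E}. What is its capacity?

25

Edges leaving {Hall, A, E}: Hall→B (3), A→C (7), A→D (7), E→Exit (8).
Cut capacity = 3 + 7 + 7 + 8 = 25.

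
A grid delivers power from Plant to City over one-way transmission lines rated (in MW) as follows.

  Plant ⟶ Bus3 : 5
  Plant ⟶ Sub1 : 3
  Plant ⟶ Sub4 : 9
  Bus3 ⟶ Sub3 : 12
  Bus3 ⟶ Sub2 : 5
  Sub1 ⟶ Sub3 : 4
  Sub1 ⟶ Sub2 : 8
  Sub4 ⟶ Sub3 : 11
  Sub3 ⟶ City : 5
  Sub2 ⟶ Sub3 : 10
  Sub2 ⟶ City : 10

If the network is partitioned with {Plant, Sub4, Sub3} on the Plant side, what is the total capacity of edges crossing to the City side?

Edges leaving {Plant, Sub4, Sub3}: Plant→Bus3 (5), Plant→Sub1 (3), Sub3→City (5).
Cut capacity = 5 + 3 + 5 = 13.

13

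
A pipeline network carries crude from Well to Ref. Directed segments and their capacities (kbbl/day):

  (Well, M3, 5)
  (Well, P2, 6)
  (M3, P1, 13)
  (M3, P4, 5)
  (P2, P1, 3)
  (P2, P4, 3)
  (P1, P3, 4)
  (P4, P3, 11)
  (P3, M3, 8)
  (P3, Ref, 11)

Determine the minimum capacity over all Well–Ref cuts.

11

Augment Well→M3→P1→P3→Ref: bottleneck 4, flow now 4.
Augment Well→M3→P4→P3→Ref: bottleneck 1, flow now 5.
Augment Well→P2→P4→P3→Ref: bottleneck 3, flow now 8.
Augment Well→P2→P1→M3→P4→P3→Ref: bottleneck 3, flow now 11. (uses reverse residual edge)
No augmenting path remains; maximum flow = 11.
By max-flow min-cut, the minimum cut capacity equals the max flow.
In the residual graph, reachable from Well: {Well}.
Min-cut edges: Well→M3 (5), Well→P2 (6); capacity 5 + 6 = 11.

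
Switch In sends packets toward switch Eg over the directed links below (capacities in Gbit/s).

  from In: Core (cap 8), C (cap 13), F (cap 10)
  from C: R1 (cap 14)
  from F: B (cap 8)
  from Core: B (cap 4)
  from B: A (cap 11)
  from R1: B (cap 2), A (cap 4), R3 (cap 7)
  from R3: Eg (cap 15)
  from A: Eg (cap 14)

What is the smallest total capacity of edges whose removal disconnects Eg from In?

Augment In→C→R1→R3→Eg: bottleneck 7, flow now 7.
Augment In→C→R1→A→Eg: bottleneck 4, flow now 11.
Augment In→F→B→A→Eg: bottleneck 8, flow now 19.
Augment In→Core→B→A→Eg: bottleneck 2, flow now 21.
No augmenting path remains; maximum flow = 21.
By max-flow min-cut, the minimum cut capacity equals the max flow.
In the residual graph, reachable from In: {In, C, F, Core, B, R1, A}.
Min-cut edges: R1→R3 (7), A→Eg (14); capacity 7 + 14 = 21.

21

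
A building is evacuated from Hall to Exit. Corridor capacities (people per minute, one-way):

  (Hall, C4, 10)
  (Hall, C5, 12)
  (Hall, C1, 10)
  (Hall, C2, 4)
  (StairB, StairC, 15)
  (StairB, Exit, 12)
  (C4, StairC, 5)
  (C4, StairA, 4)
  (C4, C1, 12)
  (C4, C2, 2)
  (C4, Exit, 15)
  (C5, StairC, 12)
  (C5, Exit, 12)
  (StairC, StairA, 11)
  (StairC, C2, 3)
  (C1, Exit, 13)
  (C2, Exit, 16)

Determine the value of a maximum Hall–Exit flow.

36

Augment Hall→C4→Exit: bottleneck 10, flow now 10.
Augment Hall→C5→Exit: bottleneck 12, flow now 22.
Augment Hall→C1→Exit: bottleneck 10, flow now 32.
Augment Hall→C2→Exit: bottleneck 4, flow now 36.
No augmenting path remains; maximum flow = 36.
In the residual graph, reachable from Hall: {Hall}.
Min-cut edges: Hall→C4 (10), Hall→C5 (12), Hall→C1 (10), Hall→C2 (4); capacity 10 + 12 + 10 + 4 = 36.
This cut is saturated, so no flow can exceed 36.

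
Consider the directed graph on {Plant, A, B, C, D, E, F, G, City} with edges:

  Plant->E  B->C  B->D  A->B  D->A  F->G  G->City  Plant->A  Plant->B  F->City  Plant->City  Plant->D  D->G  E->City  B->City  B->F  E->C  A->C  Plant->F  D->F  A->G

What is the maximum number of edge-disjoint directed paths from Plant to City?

Assign every edge capacity 1; by Menger, the answer equals the max flow.
Path Plant→City (+1); total 1.
Path Plant→B→City (+1); total 2.
Path Plant→E→City (+1); total 3.
Path Plant→F→City (+1); total 4.
Path Plant→A→G→City (+1); total 5.
No residual Plant→City path; max flow = 5.
Certifying cut of size 5: {B→City, F→City, G→City, Plant→City, Plant→E}.

5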